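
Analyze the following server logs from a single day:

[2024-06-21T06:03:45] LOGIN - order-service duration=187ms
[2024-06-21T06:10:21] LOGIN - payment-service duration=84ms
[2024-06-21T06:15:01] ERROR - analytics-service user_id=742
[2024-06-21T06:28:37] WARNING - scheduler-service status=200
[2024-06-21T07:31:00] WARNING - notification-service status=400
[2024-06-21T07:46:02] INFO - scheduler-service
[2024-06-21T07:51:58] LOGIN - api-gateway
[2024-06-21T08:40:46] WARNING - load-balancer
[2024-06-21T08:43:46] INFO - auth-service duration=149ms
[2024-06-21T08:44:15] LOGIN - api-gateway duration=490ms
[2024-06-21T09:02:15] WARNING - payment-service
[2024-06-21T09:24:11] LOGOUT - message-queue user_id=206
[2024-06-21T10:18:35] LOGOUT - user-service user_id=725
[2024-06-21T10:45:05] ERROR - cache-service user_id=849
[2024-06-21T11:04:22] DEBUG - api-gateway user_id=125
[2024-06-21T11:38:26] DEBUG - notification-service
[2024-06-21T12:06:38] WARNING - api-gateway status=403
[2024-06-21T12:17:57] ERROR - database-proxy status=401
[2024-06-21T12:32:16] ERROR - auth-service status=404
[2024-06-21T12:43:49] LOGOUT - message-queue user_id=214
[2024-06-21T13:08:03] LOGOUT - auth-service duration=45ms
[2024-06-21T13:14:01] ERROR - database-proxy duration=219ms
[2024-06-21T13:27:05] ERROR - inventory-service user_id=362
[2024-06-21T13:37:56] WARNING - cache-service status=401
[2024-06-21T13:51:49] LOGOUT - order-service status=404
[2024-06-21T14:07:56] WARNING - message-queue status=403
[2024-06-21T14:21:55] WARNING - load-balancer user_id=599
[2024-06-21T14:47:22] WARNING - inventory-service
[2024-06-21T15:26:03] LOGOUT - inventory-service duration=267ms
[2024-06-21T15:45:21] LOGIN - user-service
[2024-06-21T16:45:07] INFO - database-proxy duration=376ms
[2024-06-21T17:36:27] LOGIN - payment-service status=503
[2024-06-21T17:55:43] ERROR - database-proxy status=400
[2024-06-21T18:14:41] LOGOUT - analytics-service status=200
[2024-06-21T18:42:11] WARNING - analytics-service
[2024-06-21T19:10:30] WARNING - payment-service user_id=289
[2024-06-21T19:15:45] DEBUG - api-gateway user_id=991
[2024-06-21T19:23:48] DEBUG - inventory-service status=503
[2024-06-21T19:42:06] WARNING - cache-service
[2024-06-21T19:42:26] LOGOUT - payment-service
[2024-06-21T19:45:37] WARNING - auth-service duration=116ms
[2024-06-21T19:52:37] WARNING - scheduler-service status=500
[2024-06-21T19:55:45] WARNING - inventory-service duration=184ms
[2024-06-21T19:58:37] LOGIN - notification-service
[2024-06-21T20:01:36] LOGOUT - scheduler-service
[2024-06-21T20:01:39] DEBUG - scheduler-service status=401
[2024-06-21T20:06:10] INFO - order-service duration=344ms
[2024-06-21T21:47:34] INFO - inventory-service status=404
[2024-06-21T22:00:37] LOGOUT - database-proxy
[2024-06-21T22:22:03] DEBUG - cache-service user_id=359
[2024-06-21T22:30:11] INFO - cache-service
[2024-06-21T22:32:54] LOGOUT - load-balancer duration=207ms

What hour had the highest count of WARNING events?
19

To find the peak hour:

1. Group all WARNING events by hour
2. Count events in each hour
3. Find hour with maximum count
4. Peak hour: 19 (with 5 events)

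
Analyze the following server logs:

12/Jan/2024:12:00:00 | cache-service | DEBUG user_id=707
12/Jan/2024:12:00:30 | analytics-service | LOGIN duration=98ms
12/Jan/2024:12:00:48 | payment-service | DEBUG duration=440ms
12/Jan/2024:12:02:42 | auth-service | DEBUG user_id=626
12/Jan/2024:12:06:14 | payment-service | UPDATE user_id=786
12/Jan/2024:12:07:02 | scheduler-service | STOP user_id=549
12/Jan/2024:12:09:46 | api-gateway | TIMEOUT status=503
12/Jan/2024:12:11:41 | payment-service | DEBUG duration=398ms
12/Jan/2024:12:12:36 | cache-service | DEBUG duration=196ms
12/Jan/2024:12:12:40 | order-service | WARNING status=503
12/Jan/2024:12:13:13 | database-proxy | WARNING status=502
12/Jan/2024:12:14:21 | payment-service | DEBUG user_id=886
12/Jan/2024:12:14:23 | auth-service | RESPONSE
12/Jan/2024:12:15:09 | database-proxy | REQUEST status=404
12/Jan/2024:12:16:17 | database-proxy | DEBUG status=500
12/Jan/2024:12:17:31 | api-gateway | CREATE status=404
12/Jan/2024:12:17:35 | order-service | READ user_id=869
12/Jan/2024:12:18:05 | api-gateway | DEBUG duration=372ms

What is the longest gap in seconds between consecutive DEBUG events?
539

To find the longest gap:

1. Extract all DEBUG events in chronological order
2. Calculate time differences between consecutive events
3. Find the maximum difference
4. Longest gap: 539 seconds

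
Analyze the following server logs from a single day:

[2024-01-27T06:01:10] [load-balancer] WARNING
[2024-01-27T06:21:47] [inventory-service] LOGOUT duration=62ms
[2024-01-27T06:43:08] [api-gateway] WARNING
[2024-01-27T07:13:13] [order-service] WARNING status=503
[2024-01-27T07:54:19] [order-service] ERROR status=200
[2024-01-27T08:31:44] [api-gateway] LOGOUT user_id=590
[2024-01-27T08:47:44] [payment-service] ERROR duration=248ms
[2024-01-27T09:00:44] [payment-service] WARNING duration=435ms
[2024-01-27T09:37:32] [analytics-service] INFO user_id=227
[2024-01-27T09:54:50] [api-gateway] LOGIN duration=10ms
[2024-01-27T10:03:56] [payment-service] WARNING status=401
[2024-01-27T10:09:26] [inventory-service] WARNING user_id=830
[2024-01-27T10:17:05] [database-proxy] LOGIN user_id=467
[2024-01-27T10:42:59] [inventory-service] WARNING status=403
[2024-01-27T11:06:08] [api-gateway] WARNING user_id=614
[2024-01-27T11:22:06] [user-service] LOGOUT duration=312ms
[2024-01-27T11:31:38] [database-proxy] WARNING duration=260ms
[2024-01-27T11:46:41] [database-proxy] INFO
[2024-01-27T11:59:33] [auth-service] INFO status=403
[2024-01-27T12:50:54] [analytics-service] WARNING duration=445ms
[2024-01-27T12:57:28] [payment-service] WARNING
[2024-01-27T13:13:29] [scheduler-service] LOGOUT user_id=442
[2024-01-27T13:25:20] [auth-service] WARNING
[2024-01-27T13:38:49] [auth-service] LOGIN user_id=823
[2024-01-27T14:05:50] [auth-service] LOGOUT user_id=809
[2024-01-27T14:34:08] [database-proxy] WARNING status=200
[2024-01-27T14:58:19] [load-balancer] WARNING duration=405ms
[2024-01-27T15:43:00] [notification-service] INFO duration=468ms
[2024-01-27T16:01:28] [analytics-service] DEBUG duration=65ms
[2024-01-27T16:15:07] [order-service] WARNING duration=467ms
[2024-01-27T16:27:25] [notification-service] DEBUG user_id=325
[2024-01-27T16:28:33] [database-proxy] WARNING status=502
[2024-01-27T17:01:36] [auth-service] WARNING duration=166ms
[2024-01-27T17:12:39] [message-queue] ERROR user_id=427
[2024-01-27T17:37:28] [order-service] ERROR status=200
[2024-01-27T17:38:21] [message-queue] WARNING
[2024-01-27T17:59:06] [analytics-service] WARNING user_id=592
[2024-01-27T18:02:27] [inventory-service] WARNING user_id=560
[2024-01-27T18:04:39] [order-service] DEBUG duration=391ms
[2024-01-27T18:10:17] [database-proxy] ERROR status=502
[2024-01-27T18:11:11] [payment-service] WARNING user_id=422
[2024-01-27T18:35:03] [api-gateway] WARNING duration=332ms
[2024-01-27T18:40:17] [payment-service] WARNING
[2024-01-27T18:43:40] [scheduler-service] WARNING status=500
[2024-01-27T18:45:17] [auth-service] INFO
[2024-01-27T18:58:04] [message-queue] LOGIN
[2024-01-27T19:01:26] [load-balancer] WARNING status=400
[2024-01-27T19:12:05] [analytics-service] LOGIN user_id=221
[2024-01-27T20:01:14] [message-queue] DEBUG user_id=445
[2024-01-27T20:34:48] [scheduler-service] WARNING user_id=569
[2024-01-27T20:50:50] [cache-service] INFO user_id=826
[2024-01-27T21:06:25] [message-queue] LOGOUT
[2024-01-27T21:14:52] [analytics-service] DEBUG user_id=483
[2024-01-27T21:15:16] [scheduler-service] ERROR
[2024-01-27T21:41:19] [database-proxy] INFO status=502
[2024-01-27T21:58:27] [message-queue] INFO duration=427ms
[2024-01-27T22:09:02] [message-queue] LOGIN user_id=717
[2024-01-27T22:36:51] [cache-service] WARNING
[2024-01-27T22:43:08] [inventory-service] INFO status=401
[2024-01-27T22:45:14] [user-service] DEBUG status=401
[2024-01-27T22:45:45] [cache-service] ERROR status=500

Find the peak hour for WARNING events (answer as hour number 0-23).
18

To find the peak hour:

1. Group all WARNING events by hour
2. Count events in each hour
3. Find hour with maximum count
4. Peak hour: 18 (with 5 events)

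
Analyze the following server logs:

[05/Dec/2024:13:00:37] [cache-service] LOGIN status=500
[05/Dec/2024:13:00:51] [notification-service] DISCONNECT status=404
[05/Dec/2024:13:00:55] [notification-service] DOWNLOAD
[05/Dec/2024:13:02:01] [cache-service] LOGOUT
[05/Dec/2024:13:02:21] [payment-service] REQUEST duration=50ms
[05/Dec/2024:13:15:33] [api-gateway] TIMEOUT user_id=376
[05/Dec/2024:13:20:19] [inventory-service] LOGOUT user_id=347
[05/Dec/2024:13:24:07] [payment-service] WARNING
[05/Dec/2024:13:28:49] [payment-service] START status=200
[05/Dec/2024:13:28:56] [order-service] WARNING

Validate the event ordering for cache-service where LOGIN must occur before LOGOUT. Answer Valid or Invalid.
Valid

To validate ordering:

1. Required order: LOGIN → LOGOUT
2. Rule: LOGIN must occur before LOGOUT
3. Check actual order of events for cache-service
4. Result: Valid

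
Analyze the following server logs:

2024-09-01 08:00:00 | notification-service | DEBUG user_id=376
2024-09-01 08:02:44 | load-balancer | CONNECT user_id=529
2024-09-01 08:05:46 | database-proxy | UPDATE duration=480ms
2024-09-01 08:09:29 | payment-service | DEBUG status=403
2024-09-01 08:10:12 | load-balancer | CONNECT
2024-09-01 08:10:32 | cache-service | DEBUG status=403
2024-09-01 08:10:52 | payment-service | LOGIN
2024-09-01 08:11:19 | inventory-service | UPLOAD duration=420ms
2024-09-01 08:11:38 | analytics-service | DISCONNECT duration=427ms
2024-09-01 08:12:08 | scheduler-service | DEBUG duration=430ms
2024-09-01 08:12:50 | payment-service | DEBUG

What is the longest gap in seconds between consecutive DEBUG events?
569

To find the longest gap:

1. Extract all DEBUG events in chronological order
2. Calculate time differences between consecutive events
3. Find the maximum difference
4. Longest gap: 569 seconds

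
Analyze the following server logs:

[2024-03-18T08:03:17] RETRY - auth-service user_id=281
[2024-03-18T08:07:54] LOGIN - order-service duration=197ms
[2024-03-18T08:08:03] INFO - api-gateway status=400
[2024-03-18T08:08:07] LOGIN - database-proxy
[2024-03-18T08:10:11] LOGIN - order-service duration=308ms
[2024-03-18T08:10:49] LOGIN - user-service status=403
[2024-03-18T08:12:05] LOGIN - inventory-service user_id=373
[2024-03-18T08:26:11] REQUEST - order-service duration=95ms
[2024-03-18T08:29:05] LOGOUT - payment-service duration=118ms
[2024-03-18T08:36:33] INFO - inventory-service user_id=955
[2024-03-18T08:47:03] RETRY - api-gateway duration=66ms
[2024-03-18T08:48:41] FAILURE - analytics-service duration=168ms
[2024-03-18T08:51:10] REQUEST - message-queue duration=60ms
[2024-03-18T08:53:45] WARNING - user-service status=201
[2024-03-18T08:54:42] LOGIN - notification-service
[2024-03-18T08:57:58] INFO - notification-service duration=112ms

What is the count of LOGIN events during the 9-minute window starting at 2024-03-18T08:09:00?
3

To count events in the time window:

1. Window boundaries: 2024-03-18T08:09:00 to 2024-03-18T08:18:00
2. Filter for LOGIN events within this window
3. Count matching events: 3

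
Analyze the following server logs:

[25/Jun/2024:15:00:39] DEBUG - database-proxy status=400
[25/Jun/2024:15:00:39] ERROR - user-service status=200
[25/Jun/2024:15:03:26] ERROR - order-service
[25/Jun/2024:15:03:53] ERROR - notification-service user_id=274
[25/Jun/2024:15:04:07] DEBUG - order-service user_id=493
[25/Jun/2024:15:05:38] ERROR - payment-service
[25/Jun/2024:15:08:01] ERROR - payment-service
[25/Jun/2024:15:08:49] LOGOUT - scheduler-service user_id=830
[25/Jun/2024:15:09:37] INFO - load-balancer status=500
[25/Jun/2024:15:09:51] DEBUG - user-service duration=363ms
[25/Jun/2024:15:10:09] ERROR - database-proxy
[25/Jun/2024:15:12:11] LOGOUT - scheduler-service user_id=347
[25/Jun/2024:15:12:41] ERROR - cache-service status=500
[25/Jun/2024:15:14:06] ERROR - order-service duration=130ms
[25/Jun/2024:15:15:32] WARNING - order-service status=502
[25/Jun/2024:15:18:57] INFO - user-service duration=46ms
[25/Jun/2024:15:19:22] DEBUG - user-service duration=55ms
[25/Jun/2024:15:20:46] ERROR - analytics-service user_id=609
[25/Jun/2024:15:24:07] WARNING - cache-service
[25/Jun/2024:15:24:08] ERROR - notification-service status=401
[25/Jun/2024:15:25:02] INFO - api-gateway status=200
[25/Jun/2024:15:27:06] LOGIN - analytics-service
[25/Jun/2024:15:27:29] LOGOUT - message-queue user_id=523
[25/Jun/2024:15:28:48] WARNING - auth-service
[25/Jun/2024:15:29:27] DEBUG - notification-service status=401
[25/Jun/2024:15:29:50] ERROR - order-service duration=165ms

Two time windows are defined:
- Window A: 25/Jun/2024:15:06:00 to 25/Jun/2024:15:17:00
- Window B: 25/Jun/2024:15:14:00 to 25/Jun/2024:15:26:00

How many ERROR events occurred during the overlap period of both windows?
1

To find overlap events:

1. Window A: 25/Jun/2024:15:06:00 to 25/Jun/2024:15:17:00
2. Window B: 25/Jun/2024:15:14:00 to 25/Jun/2024:15:26:00
3. Overlap period: 25/Jun/2024:15:14:00 to 25/Jun/2024:15:17:00
4. Count ERROR events in overlap: 1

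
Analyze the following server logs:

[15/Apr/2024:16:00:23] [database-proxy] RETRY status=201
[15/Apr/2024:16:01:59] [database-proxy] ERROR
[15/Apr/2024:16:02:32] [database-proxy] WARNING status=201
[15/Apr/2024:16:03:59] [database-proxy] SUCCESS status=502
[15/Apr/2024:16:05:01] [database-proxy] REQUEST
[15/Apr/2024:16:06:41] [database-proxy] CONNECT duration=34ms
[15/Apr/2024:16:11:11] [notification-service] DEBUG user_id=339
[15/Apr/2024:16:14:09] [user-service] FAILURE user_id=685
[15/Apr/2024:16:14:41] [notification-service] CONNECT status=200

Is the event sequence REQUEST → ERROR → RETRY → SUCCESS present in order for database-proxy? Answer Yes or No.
No

To verify sequence order:

1. Find all events in sequence REQUEST → ERROR → RETRY → SUCCESS for database-proxy
2. Extract their timestamps
3. Check if timestamps are in ascending order
4. Result: No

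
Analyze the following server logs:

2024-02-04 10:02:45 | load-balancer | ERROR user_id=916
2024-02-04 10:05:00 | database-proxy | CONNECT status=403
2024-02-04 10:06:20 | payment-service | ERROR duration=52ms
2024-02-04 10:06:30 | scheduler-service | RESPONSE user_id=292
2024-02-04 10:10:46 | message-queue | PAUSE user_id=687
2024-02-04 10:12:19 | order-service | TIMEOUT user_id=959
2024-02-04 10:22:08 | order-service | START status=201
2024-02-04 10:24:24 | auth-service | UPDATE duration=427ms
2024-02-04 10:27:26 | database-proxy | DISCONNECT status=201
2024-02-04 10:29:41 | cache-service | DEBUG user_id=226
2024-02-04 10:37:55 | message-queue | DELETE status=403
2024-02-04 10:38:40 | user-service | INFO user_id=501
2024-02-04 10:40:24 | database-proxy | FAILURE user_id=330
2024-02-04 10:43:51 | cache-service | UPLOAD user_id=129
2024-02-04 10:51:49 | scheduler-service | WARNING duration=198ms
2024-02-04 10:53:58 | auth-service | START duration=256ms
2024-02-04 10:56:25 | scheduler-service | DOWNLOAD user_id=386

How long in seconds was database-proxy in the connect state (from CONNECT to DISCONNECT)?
1346

To calculate state duration:

1. Find CONNECT event for database-proxy: 2024-02-04 10:05:00
2. Find DISCONNECT event for database-proxy: 2024-02-04 10:27:26
3. Calculate duration: 2024-02-04 10:27:26 - 2024-02-04 10:05:00 = 1346 seconds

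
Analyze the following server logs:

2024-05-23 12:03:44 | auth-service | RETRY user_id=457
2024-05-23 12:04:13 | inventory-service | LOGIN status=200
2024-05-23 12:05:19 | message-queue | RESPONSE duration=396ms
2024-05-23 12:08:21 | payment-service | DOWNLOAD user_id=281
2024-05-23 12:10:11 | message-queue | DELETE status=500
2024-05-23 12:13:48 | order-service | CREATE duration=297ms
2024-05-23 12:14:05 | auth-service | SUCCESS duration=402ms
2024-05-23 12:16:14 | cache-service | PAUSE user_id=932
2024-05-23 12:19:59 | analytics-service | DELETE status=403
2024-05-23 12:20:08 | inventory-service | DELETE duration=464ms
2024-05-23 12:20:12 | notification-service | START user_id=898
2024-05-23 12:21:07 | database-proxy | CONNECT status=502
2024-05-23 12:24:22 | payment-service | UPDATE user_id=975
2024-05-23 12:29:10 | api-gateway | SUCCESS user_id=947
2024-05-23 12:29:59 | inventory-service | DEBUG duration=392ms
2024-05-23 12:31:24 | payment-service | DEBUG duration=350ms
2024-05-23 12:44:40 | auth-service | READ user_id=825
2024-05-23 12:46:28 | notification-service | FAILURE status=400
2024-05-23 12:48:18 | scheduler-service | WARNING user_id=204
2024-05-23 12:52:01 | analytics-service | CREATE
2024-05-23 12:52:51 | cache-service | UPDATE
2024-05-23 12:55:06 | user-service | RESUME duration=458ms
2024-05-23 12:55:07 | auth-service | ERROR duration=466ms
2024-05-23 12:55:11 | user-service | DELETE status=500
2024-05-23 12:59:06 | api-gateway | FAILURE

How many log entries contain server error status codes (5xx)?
3

To find matching entries:

1. Pattern to match: server error status codes (5xx)
2. Scan each log entry for the pattern
3. Count matches: 3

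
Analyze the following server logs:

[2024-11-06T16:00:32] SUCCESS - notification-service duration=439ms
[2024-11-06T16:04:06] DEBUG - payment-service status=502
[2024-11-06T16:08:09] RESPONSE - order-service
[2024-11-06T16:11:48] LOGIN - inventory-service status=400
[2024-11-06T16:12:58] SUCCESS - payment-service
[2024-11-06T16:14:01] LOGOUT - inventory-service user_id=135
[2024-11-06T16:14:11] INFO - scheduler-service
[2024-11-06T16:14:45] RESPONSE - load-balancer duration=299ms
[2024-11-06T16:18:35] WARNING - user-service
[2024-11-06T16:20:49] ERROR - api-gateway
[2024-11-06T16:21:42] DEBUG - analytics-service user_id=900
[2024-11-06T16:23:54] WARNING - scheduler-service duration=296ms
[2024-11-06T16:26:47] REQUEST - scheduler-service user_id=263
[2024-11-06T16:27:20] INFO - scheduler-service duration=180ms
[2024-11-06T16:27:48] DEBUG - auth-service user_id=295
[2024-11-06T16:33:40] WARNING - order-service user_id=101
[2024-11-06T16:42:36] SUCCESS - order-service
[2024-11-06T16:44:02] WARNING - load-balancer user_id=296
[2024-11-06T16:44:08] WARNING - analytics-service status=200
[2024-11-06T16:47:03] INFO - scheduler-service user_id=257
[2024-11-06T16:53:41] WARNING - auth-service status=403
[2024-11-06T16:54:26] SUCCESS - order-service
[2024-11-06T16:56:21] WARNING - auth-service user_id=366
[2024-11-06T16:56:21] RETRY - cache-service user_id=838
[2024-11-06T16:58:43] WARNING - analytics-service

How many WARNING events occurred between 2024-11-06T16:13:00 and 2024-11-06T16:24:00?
2

To count events in the time window:

1. Window boundaries: 2024-11-06T16:13:00 to 2024-11-06T16:24:00
2. Filter for WARNING events within this window
3. Count matching events: 2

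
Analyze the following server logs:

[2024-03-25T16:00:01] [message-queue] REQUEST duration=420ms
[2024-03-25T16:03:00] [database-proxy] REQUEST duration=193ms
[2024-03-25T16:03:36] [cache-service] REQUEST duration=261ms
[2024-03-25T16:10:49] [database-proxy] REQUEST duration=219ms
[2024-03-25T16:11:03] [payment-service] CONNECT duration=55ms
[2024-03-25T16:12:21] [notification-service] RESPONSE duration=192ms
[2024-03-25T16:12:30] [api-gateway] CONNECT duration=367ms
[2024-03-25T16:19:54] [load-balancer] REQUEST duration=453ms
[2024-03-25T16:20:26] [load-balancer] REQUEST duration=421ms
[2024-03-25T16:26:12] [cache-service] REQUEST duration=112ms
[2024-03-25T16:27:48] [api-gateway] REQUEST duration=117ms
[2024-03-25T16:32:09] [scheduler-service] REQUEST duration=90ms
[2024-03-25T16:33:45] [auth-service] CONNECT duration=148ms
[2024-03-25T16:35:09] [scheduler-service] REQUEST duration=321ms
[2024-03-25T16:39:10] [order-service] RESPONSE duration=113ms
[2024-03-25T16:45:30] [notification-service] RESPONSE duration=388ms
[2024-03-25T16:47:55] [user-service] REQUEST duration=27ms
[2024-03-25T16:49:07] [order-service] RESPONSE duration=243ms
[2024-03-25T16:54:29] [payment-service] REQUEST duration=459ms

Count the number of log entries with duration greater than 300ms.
7

To count timeouts:

1. Threshold: 300ms
2. Extract duration from each log entry
3. Count entries where duration > 300
4. Timeout count: 7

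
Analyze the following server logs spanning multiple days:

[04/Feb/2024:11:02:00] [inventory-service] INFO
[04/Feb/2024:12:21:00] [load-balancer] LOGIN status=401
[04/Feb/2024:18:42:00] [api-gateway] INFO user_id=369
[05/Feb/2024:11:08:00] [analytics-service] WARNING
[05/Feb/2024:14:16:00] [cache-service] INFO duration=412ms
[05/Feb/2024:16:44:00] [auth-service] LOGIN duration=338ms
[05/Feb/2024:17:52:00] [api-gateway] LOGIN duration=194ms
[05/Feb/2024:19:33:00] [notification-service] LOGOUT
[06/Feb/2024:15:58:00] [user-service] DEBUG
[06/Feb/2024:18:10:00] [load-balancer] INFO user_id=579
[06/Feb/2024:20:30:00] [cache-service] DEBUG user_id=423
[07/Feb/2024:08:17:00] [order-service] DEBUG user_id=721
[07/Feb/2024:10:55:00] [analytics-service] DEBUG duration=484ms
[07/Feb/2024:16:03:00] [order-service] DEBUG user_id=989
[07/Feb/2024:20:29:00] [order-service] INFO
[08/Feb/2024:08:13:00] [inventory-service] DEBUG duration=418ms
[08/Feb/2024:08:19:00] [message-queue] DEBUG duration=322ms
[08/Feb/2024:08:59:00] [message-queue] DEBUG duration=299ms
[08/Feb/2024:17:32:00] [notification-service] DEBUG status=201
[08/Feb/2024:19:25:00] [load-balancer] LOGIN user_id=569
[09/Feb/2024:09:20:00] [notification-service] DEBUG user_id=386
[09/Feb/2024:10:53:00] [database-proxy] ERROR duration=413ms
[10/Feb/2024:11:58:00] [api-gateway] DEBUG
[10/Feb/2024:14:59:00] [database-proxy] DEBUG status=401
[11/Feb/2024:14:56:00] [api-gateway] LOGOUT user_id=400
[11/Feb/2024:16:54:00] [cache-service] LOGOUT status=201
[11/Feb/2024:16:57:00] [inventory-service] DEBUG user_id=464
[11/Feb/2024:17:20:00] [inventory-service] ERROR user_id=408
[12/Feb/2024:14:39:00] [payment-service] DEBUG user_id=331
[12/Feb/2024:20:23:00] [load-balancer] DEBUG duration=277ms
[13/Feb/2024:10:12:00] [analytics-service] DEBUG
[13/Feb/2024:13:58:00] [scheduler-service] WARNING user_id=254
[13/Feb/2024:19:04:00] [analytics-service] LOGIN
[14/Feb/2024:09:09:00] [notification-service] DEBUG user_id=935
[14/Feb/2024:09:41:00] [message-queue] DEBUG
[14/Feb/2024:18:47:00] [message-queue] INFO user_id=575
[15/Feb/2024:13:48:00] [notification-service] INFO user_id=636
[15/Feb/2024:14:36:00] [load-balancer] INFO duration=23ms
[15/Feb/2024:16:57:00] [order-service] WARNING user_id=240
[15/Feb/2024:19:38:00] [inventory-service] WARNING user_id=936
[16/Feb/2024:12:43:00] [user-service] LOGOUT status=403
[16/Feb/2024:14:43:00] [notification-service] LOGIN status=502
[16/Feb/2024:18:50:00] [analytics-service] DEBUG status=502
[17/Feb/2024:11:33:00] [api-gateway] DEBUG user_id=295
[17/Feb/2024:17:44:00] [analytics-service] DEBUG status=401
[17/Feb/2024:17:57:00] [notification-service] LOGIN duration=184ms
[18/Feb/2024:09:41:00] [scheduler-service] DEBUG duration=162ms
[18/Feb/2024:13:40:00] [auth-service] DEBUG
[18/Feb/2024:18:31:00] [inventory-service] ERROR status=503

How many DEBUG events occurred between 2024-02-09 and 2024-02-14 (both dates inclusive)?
9

To filter by date range:

1. Date range: 2024-02-09 through 2024-02-14, both dates inclusive
2. Filter for DEBUG events whose date falls in this range
3. Count matching events: 9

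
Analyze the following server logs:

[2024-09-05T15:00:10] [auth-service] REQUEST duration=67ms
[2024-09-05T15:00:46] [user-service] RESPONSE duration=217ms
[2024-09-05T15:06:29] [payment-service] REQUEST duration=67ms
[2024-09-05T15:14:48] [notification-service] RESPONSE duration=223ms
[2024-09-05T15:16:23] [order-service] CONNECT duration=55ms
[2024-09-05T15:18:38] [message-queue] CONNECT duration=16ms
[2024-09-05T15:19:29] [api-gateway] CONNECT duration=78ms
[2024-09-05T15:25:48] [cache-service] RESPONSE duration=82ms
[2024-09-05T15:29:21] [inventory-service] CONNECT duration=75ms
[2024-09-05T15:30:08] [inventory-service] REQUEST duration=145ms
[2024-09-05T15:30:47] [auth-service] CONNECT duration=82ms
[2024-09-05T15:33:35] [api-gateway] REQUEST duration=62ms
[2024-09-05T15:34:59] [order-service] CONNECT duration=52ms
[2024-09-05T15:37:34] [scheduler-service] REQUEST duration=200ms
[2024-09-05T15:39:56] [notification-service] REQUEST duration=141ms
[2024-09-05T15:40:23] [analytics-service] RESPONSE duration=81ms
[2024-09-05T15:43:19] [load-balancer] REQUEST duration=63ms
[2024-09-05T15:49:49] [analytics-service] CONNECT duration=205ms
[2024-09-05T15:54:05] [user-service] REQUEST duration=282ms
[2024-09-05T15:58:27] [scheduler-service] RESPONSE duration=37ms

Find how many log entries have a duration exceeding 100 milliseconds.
7

To count timeouts:

1. Threshold: 100ms
2. Extract duration from each log entry
3. Count entries where duration > 100
4. Timeout count: 7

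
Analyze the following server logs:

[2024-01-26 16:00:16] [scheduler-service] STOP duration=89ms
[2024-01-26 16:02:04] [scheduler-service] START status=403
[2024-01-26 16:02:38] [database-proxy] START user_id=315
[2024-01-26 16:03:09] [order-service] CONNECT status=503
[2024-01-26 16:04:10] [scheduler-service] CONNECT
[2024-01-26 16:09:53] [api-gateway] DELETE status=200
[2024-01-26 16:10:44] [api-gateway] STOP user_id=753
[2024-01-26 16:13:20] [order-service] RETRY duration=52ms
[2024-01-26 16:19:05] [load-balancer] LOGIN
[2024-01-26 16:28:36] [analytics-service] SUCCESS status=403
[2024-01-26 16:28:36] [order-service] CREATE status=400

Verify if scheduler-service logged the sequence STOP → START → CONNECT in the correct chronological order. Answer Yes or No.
Yes

To verify sequence order:

1. Find all events in sequence STOP → START → CONNECT for scheduler-service
2. Extract their timestamps
3. Check if timestamps are in ascending order
4. Result: Yes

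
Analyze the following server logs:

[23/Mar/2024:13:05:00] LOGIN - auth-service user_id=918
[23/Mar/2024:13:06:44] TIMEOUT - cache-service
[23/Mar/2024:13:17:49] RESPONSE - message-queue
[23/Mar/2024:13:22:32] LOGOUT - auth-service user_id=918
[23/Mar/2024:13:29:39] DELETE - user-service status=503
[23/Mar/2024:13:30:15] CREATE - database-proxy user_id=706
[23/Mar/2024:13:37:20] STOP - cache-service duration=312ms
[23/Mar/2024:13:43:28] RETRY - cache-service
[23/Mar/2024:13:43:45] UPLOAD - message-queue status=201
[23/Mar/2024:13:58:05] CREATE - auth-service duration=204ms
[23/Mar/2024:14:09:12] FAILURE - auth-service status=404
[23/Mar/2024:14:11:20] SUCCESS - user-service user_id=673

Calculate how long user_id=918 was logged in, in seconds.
1052

To calculate session duration:

1. Find LOGIN event for user_id=918: 23/Mar/2024:13:05:00
2. Find LOGOUT event for user_id=918: 23/Mar/2024:13:22:32
3. Session duration: 23/Mar/2024:13:22:32 - 23/Mar/2024:13:05:00 = 1052 seconds (17 minutes)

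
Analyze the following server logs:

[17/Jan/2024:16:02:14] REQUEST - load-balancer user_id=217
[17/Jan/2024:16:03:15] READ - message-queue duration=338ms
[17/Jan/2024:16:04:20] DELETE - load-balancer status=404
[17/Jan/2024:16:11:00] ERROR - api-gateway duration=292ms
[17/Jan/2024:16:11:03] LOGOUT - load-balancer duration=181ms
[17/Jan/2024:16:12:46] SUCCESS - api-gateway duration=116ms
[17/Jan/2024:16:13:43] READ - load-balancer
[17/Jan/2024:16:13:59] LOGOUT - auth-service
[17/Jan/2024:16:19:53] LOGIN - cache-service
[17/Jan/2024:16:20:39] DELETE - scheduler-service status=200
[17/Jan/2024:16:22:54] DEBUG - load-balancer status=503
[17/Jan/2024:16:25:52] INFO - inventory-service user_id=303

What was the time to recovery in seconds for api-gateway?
106

To calculate recovery time:

1. Find ERROR event for api-gateway: 17/Jan/2024:16:11:00
2. Find next SUCCESS event for api-gateway: 17/Jan/2024:16:12:46
3. Recovery time: 17/Jan/2024:16:12:46 - 17/Jan/2024:16:11:00 = 106 seconds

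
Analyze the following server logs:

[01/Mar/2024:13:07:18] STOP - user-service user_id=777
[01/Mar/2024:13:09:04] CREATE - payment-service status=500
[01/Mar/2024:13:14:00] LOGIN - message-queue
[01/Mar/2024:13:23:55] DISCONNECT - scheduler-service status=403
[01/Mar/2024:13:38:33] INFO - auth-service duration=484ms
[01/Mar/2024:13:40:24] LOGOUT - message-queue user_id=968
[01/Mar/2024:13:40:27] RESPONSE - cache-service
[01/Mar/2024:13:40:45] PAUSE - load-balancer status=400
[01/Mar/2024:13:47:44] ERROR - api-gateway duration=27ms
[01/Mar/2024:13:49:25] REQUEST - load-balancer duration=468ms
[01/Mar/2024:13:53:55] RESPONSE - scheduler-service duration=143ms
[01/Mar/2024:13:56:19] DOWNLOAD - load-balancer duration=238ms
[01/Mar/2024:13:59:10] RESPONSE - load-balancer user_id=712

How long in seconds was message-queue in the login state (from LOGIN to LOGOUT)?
1584

To calculate state duration:

1. Find LOGIN event for message-queue: 01/Mar/2024:13:14:00
2. Find LOGOUT event for message-queue: 01/Mar/2024:13:40:24
3. Calculate duration: 01/Mar/2024:13:40:24 - 01/Mar/2024:13:14:00 = 1584 seconds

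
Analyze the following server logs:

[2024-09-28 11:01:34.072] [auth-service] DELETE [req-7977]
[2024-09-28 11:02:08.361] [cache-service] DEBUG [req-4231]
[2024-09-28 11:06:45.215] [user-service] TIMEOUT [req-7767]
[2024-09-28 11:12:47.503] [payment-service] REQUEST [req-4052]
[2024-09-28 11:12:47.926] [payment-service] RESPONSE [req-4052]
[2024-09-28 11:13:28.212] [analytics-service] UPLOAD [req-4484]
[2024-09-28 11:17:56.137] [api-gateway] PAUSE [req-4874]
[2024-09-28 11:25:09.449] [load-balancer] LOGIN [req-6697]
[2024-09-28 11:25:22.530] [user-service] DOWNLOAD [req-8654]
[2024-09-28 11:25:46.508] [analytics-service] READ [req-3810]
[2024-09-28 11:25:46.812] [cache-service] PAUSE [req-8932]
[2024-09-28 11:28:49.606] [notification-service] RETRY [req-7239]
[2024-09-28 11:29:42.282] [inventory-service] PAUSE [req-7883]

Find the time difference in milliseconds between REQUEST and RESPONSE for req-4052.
423

To calculate latency:

1. Find REQUEST with id req-4052: 2024-09-28 11:12:47.503
2. Find RESPONSE with id req-4052: 2024-09-28 11:12:47.926
3. Latency: 2024-09-28 11:12:47.926 - 2024-09-28 11:12:47.503 = 423ms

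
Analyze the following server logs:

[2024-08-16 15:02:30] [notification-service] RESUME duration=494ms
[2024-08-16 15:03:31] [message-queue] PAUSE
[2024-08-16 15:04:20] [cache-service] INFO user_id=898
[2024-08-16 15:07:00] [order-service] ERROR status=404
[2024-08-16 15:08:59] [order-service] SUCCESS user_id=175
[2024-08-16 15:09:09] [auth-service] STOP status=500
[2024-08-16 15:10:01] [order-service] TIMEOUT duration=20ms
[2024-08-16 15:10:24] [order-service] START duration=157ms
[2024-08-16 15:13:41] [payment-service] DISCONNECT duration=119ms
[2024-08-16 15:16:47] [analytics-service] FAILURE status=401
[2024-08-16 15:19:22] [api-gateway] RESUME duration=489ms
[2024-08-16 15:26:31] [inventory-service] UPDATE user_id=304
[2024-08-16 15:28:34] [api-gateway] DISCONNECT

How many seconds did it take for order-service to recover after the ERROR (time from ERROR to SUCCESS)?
119

To calculate recovery time:

1. Find ERROR event for order-service: 2024-08-16 15:07:00
2. Find next SUCCESS event for order-service: 2024-08-16 15:08:59
3. Recovery time: 2024-08-16 15:08:59 - 2024-08-16 15:07:00 = 119 seconds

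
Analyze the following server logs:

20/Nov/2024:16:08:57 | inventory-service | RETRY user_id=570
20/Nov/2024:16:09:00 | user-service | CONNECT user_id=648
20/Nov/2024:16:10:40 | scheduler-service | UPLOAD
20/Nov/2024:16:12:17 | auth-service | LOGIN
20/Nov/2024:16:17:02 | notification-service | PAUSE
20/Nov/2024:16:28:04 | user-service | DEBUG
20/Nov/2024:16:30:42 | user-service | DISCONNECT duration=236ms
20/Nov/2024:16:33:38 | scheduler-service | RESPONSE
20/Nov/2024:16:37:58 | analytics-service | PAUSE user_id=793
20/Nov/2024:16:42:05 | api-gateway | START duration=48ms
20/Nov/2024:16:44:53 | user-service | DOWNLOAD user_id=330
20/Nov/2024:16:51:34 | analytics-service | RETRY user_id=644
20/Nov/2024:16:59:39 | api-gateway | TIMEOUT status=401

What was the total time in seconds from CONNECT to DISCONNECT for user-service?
1302

To calculate state duration:

1. Find CONNECT event for user-service: 20/Nov/2024:16:09:00
2. Find DISCONNECT event for user-service: 20/Nov/2024:16:30:42
3. Calculate duration: 20/Nov/2024:16:30:42 - 20/Nov/2024:16:09:00 = 1302 seconds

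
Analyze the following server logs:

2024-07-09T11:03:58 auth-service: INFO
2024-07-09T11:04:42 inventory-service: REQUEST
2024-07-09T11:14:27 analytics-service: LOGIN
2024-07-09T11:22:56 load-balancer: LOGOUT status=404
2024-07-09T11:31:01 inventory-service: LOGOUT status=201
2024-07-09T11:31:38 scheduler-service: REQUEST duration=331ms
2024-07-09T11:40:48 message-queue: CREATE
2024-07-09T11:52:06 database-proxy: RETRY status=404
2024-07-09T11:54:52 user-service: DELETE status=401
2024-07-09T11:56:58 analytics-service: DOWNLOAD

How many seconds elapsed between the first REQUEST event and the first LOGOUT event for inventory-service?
1579

To find the time between events:

1. Locate the first REQUEST event for inventory-service: 2024-07-09T11:04:42
2. Locate the first LOGOUT event for inventory-service: 2024-07-09T11:31:01
3. Calculate the difference: 2024-07-09T11:31:01 - 2024-07-09T11:04:42 = 1579 seconds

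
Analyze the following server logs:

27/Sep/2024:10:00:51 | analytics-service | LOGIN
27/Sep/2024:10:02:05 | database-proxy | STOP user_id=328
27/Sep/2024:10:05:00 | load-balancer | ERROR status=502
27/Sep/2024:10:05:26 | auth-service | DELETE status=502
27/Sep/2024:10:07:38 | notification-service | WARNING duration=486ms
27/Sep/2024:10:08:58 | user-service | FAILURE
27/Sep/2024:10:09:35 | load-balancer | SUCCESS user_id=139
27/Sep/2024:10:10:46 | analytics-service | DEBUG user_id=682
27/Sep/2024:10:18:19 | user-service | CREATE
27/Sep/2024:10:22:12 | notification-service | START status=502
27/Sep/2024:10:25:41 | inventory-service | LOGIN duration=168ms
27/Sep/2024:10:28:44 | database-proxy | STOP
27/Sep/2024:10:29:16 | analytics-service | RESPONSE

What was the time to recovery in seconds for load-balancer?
275

To calculate recovery time:

1. Find ERROR event for load-balancer: 27/Sep/2024:10:05:00
2. Find next SUCCESS event for load-balancer: 27/Sep/2024:10:09:35
3. Recovery time: 27/Sep/2024:10:09:35 - 27/Sep/2024:10:05:00 = 275 seconds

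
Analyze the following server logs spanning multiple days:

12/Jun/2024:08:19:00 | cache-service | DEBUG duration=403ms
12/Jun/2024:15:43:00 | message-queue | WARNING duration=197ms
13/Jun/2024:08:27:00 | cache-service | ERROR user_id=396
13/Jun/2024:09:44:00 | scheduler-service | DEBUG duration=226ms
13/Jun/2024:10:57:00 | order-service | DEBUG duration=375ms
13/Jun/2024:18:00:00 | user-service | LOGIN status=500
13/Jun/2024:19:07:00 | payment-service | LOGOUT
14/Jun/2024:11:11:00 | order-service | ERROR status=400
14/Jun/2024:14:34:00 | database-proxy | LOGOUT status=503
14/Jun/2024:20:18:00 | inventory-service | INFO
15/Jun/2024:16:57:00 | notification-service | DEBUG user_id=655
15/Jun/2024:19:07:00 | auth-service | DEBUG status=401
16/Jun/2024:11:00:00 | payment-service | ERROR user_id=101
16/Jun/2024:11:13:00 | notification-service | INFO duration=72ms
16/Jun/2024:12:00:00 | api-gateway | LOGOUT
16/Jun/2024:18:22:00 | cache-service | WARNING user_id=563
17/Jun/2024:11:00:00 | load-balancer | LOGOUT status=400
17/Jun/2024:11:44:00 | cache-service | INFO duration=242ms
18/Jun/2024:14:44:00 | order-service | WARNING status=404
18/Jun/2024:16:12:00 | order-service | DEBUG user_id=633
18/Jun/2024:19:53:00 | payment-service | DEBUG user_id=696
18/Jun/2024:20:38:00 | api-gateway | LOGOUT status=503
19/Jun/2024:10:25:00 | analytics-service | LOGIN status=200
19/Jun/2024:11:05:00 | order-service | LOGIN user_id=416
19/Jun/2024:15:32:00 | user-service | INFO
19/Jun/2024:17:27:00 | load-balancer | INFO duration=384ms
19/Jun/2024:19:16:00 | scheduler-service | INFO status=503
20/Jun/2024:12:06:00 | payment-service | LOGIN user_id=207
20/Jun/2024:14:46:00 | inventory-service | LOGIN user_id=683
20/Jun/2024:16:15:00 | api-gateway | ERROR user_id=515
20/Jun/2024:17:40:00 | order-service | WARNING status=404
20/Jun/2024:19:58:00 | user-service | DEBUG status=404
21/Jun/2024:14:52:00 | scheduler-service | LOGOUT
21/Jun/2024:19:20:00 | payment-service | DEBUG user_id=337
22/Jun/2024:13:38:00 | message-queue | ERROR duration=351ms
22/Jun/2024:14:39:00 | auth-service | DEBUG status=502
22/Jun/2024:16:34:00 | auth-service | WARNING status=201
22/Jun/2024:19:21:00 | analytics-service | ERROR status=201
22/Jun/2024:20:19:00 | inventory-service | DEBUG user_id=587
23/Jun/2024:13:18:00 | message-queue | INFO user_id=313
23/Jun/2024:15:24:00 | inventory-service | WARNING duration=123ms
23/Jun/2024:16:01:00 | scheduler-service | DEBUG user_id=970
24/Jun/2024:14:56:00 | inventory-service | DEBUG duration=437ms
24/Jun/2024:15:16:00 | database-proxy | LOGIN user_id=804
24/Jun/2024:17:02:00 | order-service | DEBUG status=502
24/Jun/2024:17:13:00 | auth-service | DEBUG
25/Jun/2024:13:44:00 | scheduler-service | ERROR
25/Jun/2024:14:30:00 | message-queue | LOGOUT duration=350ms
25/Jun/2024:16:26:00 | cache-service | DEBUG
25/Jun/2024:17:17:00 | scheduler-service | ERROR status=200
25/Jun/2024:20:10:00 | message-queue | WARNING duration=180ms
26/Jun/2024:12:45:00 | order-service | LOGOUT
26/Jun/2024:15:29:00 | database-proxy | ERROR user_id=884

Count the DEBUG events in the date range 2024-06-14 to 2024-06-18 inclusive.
4

To filter by date range:

1. Date range: 2024-06-14 through 2024-06-18, both dates inclusive
2. Filter for DEBUG events whose date falls in this range
3. Count matching events: 4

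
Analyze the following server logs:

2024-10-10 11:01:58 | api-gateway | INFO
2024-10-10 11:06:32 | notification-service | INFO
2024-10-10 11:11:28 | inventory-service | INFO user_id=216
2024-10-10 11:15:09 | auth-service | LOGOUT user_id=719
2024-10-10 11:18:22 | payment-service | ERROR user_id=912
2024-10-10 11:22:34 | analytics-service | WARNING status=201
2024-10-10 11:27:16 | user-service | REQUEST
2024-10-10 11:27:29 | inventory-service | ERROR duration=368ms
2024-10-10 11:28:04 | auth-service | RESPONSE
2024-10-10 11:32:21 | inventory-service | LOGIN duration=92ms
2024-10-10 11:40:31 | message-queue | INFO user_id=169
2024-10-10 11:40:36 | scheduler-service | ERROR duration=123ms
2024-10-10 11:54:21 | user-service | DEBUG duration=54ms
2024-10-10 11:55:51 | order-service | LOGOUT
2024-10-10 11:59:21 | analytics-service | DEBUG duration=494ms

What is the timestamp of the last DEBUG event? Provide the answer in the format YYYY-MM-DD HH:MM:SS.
2024-10-10 11:59:21

To find the last event:

1. Filter for all DEBUG events
2. Sort by timestamp
3. Select the last one
4. Timestamp: 2024-10-10 11:59:21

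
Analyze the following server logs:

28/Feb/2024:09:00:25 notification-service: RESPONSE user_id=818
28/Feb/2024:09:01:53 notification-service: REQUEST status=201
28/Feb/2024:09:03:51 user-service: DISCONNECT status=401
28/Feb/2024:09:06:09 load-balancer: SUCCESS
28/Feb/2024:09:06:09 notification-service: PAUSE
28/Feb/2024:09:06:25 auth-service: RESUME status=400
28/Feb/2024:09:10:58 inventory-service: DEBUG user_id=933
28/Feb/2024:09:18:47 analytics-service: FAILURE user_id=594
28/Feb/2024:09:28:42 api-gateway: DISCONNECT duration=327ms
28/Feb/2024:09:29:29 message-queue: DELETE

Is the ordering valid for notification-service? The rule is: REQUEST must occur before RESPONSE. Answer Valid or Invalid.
Invalid

To validate ordering:

1. Required order: REQUEST → RESPONSE
2. Rule: REQUEST must occur before RESPONSE
3. Check actual order of events for notification-service
4. Result: Invalid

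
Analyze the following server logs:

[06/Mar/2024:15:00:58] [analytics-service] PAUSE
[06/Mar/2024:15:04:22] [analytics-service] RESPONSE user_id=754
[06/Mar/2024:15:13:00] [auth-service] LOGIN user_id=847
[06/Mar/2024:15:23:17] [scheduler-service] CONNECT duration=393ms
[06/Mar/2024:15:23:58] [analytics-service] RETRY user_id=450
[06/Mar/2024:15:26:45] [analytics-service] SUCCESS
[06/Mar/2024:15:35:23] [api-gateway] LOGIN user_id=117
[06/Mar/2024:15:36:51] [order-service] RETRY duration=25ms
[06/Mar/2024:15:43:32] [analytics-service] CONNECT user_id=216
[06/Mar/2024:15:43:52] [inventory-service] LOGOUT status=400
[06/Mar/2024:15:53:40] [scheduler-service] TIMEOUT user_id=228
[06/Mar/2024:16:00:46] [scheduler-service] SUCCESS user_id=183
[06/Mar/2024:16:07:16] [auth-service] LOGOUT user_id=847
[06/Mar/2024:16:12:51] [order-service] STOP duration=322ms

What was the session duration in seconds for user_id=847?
3256

To calculate session duration:

1. Find LOGIN event for user_id=847: 06/Mar/2024:15:13:00
2. Find LOGOUT event for user_id=847: 06/Mar/2024:16:07:16
3. Session duration: 06/Mar/2024:16:07:16 - 06/Mar/2024:15:13:00 = 3256 seconds (54 minutes)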